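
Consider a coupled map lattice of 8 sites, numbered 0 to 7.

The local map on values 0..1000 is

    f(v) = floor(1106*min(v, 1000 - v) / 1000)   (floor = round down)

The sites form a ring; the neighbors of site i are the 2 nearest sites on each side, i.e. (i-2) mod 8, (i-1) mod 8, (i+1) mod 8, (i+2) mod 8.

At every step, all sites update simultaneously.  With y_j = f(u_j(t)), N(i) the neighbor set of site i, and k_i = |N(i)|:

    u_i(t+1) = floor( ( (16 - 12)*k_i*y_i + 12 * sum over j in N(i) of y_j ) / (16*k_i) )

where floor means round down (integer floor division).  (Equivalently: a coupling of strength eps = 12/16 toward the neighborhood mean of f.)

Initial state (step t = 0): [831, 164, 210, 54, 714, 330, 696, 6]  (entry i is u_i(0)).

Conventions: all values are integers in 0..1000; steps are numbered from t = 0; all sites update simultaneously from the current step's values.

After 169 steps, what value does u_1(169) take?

Answer: u_1(169) = 551
Key observation: The state at step 17, [551, 551, 551, 551, 551, 551, 551, 551], reappears at step 21: the system is in a cycle of period 4 from step 17 on.  Therefore the state at step 169 equals the state at step 17 + ((169 - 17) mod 4) = 17, which is [551, 551, 551, 551, 551, 551, 551, 551].

Derivation:
t=0: [831, 164, 210, 54, 714, 330, 696, 6]
t=1: [188, 135, 197, 219, 264, 225, 247, 201]
t=2: [213, 203, 220, 230, 256, 254, 249, 219]
t=3: [243, 238, 247, 256, 268, 267, 263, 250]
t=4: [273, 272, 276, 282, 287, 288, 285, 278]
t=5: [305, 304, 306, 310, 313, 313, 311, 308]
t=6: [338, 338, 339, 341, 343, 343, 342, 340]
t=7: [374, 374, 375, 376, 377, 377, 377, 375]
t=8: [413, 413, 414, 414, 415, 415, 415, 414]
t=9: [456, 456, 456, 457, 457, 457, 457, 457]
t=10: [504, 504, 504, 504, 504, 505, 504, 504]
t=11: [548, 548, 548, 547, 547, 547, 547, 547]
t=12: [499, 499, 499, 500, 500, 501, 500, 500]
t=13: [551, 551, 551, 551, 552, 552, 552, 551]
t=14: [495, 496, 495, 495, 495, 495, 495, 495]
t=15: [547, 547, 547, 547, 547, 547, 547, 547]
t=16: [501, 501, 501, 501, 501, 501, 501, 501]
t=17: [551, 551, 551, 551, 551, 551, 551, 551]
t=18: [496, 496, 496, 496, 496, 496, 496, 496]
t=19: [548, 548, 548, 548, 548, 548, 548, 548]
t=20: [499, 499, 499, 499, 499, 499, 499, 499]
t=21: [551, 551, 551, 551, 551, 551, 551, 551]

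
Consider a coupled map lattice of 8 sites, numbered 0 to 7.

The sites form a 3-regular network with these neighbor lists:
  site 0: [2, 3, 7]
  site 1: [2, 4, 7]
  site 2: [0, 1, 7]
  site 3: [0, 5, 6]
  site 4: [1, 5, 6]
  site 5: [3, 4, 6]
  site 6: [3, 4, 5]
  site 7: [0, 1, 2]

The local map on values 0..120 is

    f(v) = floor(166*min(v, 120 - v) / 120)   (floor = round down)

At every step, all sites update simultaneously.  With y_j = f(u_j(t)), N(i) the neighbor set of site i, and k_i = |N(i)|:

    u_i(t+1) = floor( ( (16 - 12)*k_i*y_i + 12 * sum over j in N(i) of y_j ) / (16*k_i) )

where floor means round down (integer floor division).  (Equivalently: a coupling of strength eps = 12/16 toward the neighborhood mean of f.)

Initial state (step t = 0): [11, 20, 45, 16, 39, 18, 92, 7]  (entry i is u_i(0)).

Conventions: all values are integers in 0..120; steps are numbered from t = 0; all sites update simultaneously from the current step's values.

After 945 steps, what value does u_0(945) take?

Simulating step by step:
t=0: [11, 20, 45, 16, 39, 18, 92, 7]
t=1: [27, 37, 28, 24, 35, 34, 34, 28]
t=2: [36, 43, 41, 41, 48, 43, 43, 41]
t=3: [54, 59, 55, 55, 60, 60, 60, 55]
t=4: [75, 79, 76, 79, 82, 81, 81, 76]
t=5: [59, 57, 59, 56, 53, 53, 53, 59]
t=6: [80, 78, 80, 76, 74, 74, 74, 80]
t=7: [56, 57, 55, 60, 61, 62, 62, 55]
t=8: [78, 77, 76, 80, 79, 81, 81, 76]
t=9: [58, 58, 59, 54, 55, 54, 54, 59]
t=10: [79, 79, 80, 75, 76, 74, 74, 80]
t=11: [57, 56, 55, 61, 60, 62, 62, 55]
t=12: [77, 78, 76, 79, 80, 81, 81, 76]
t=13: [58, 58, 59, 55, 54, 54, 54, 59]
t=14: [79, 79, 80, 76, 75, 74, 74, 80]
t=15: [56, 57, 55, 60, 61, 62, 62, 55]

Answer: u_0(945) = 58
Key observation: The state at step 7, [56, 57, 55, 60, 61, 62, 62, 55], reappears at step 15: the system is in a cycle of period 8 from step 7 on.  Therefore the state at step 945 equals the state at step 7 + ((945 - 7) mod 8) = 9, which is [58, 58, 59, 54, 55, 54, 54, 59].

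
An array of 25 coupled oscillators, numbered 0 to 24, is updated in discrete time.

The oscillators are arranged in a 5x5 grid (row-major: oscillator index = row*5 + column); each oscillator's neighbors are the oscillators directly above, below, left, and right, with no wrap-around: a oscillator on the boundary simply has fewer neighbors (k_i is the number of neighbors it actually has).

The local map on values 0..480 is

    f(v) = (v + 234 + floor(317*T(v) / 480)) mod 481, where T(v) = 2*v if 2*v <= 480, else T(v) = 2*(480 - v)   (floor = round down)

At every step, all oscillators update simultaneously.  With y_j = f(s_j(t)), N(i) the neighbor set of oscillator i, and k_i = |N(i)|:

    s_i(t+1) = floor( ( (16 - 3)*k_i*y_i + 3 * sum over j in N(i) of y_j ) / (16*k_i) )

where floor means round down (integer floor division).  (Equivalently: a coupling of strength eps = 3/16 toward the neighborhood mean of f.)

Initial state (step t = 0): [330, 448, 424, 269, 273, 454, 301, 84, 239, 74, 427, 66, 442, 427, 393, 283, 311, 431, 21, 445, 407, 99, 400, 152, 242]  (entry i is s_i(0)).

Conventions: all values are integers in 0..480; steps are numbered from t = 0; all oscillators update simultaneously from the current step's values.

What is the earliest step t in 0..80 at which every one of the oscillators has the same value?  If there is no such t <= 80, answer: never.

Simulating step by step:
t=0: [330, 448, 424, 269, 273, 454, 301, 84, 239, 74, 427, 66, 442, 427, 393, 283, 311, 431, 21, 445, 407, 99, 400, 152, 242]  (not all equal)
t=1: [273, 248, 263, 297, 309, 247, 296, 398, 314, 383, 260, 364, 260, 254, 267, 290, 298, 251, 268, 251, 279, 426, 260, 138, 283]  (not all equal)
t=2: [300, 305, 298, 291, 285, 305, 290, 265, 284, 269, 300, 275, 299, 303, 299, 293, 288, 304, 290, 304, 292, 258, 285, 115, 276]  (not all equal)
t=3: [289, 289, 291, 293, 295, 289, 293, 299, 295, 298, 290, 296, 291, 289, 291, 292, 294, 289, 279, 289, 293, 302, 277, 70, 271]  (not all equal)
t=4: [294, 293, 292, 292, 291, 293, 292, 291, 292, 291, 293, 292, 292, 293, 293, 292, 292, 294, 301, 294, 291, 290, 303, 377, 308]  (not all equal)
t=5: [292, 292, 292, 293, 293, 292, 292, 293, 292, 292, 292, 292, 292, 292, 292, 292, 292, 291, 289, 291, 293, 292, 288, 270, 286]  (not all equal)
t=6: [293, 293, 292, 292, 292, 293, 292, 292, 292, 292, 293, 293, 292, 293, 293, 292, 293, 293, 294, 293, 292, 293, 294, 298, 295]  (not all equal)
t=7: [292, 292, 292, 293, 293, 292, 292, 293, 292, 292, 292, 292, 292, 292, 292, 292, 292, 292, 291, 292, 292, 292, 291, 291, 291]  (not all equal)
t=8: [293, 293, 292, 292, 292, 293, 292, 292, 292, 292, 293, 293, 292, 293, 293, 293, 293, 293, 293, 293, 293, 293, 293, 293, 293]  (not all equal)
t=9: [292, 292, 292, 293, 293, 292, 292, 293, 292, 292, 292, 292, 292, 292, 292, 292, 292, 292, 292, 292, 292, 292, 292, 292, 292]  (not all equal)
t=10: [293, 293, 292, 292, 292, 293, 292, 292, 292, 292, 293, 293, 292, 293, 293, 293, 293, 293, 293, 293, 293, 293, 293, 293, 293]  (not all equal)

Answer: never
Key observation: The state at step 8 reappears at step 10 — the system is in a cycle of period 2 from step 8 on.  No step 0..10 is synchronized, and the cycle repeats forever, so no step up to 80 (or ever) has all oscillators equal.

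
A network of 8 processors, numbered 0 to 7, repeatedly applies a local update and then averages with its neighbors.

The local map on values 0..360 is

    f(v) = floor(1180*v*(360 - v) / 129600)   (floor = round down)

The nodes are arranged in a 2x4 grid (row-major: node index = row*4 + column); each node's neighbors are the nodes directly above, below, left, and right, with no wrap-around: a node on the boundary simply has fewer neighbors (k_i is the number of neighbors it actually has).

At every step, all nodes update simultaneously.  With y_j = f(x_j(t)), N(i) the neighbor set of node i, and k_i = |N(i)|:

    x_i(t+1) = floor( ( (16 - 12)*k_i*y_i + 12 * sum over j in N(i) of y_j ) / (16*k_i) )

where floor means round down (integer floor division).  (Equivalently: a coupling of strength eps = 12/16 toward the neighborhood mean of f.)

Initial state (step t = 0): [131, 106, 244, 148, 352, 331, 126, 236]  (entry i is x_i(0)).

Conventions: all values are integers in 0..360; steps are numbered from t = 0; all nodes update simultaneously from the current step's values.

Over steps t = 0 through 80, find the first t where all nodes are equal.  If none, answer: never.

Simulating step by step:
t=0: [131, 106, 244, 148, 352, 331, 126, 236]  (not all equal)
t=1: [169, 215, 263, 267, 141, 156, 219, 273]  (not all equal)
t=2: [284, 274, 255, 224, 288, 283, 254, 244]  (not all equal)
t=3: [199, 212, 244, 256, 194, 211, 235, 260]  (not all equal)
t=4: [289, 279, 262, 245, 289, 282, 261, 249]  (not all equal)
t=5: [193, 206, 232, 245, 191, 206, 229, 246]  (not all equal)
t=6: [291, 284, 271, 260, 291, 285, 271, 262]  (not all equal)
t=7: [187, 197, 217, 228, 186, 197, 216, 228]  (not all equal)
t=8: [293, 290, 282, 277, 293, 290, 282, 277]  (not all equal)
t=9: [180, 186, 198, 205, 180, 186, 198, 205]  (not all equal)
t=10: [294, 293, 291, 290, 294, 293, 291, 290]  (not all equal)
t=11: [176, 178, 181, 183, 176, 178, 181, 183]  (not all equal)
t=12: [294, 294, 294, 294, 294, 294, 294, 294]  (all equal)

Answer: 12
Key observation: Synchronization is absorbing here: once all nodes are equal they stay equal, and step 12 is the first all-equal step.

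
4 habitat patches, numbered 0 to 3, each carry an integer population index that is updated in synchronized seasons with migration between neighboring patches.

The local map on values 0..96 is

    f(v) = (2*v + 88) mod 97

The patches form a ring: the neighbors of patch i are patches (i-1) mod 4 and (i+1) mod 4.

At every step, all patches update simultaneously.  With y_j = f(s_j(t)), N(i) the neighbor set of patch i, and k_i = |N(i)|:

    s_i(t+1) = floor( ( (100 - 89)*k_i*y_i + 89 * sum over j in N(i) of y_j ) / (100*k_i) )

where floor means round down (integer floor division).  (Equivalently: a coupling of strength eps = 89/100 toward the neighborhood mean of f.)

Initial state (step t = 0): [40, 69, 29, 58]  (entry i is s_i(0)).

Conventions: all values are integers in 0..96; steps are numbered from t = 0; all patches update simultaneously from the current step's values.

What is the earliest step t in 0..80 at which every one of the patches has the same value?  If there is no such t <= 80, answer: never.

Answer: 14
Key observation: Synchronization is absorbing here: once all patches are equal they stay equal, and step 14 is the first all-equal step.

Derivation:
t=0: [40, 69, 29, 58]  (not all equal)
t=1: [26, 56, 24, 54]  (not all equal)
t=2: [8, 37, 7, 36]  (not all equal)
t=3: [57, 12, 57, 12]  (not all equal)
t=4: [14, 8, 14, 8]  (not all equal)
t=5: [8, 17, 8, 17]  (not all equal)
t=6: [23, 8, 23, 8]  (not all equal)
t=7: [10, 33, 10, 33]  (not all equal)
t=8: [51, 16, 51, 16]  (not all equal)
t=9: [30, 85, 30, 85]  (not all equal)
t=10: [62, 52, 62, 52]  (not all equal)
t=11: [86, 26, 86, 26]  (not all equal)
t=12: [45, 63, 45, 63]  (not all equal)
t=13: [26, 74, 26, 74]  (not all equal)
t=14: [42, 42, 42, 42]  (all equal)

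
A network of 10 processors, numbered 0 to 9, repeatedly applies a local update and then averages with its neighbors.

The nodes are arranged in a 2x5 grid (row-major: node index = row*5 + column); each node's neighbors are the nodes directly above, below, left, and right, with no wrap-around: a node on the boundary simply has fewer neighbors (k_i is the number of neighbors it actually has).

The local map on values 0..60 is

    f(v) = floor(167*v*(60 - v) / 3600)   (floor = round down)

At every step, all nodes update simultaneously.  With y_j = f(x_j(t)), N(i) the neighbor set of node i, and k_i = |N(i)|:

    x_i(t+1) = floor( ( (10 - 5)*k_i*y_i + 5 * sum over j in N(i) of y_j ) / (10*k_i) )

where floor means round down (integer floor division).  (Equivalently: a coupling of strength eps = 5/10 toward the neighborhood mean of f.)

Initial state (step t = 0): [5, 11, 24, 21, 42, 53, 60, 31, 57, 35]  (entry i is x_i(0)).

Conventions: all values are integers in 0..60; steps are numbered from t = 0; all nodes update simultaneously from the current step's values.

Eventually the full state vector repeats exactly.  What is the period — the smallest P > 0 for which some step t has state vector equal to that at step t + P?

Answer: 2
Key observation: The state at step 6, [37, 37, 38, 38, 39, 37, 37, 38, 38, 39], reappears at step 8 — and no state repeats earlier — so the cycle the system enters has period 2.

Derivation:
t=0: [5, 11, 24, 21, 42, 53, 60, 31, 57, 35]
t=1: [16, 21, 37, 32, 36, 11, 13, 28, 23, 30]
t=2: [31, 35, 39, 40, 40, 27, 31, 38, 40, 40]
t=3: [40, 39, 37, 37, 37, 41, 40, 38, 37, 37]
t=4: [36, 37, 38, 39, 39, 36, 37, 38, 38, 39]
t=5: [39, 39, 38, 37, 37, 39, 39, 38, 37, 37]
t=6: [37, 37, 38, 38, 39, 37, 37, 38, 38, 39]
t=7: [39, 38, 38, 37, 37, 39, 38, 38, 37, 37]
t=8: [37, 37, 38, 38, 39, 37, 37, 38, 38, 39]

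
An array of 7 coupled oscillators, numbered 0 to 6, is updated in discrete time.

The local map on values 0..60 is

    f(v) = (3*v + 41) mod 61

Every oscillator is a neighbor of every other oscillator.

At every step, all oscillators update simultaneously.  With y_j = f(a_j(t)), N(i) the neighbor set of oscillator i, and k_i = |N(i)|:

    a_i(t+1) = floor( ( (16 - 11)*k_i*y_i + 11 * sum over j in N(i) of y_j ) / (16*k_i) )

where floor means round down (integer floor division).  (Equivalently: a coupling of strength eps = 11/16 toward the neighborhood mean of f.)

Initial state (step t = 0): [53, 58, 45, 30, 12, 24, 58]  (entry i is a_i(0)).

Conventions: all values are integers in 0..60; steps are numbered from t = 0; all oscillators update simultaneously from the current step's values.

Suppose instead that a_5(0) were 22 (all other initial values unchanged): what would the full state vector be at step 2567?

Simulating step by step:
t=0: [53, 58, 45, 30, 12, 22, 58]
t=1: [26, 29, 34, 25, 26, 32, 29]
t=2: [36, 26, 29, 35, 36, 28, 26]
t=3: [28, 34, 24, 28, 28, 23, 34]
t=4: [18, 21, 27, 18, 18, 27, 21]
t=5: [28, 30, 21, 28, 28, 21, 30]
t=6: [13, 14, 21, 13, 13, 21, 14]
t=7: [25, 25, 29, 25, 25, 29, 25]
t=8: [43, 43, 34, 43, 43, 34, 43]
t=9: [41, 41, 36, 41, 41, 36, 41]
t=10: [38, 38, 35, 38, 38, 35, 38]
t=11: [30, 30, 29, 30, 30, 29, 30]
t=12: [8, 8, 7, 8, 8, 7, 8]
t=13: [3, 3, 2, 3, 3, 2, 3]
t=14: [49, 49, 48, 49, 49, 48, 49]
t=15: [4, 4, 3, 4, 4, 3, 4]
t=16: [52, 52, 51, 52, 52, 51, 52]
t=17: [13, 13, 12, 13, 13, 12, 13]
t=18: [18, 18, 17, 18, 18, 17, 18]
t=19: [33, 33, 32, 33, 33, 32, 33]
t=20: [17, 17, 16, 17, 17, 16, 17]
t=21: [30, 30, 29, 30, 30, 29, 30]

Answer: [13, 13, 12, 13, 13, 12, 13]
Key observation: The state at step 11, [30, 30, 29, 30, 30, 29, 30], reappears at step 21: the system is in a cycle of period 10 from step 11 on.  Therefore the state at step 2567 equals the state at step 11 + ((2567 - 11) mod 10) = 17, which is [13, 13, 12, 13, 13, 12, 13].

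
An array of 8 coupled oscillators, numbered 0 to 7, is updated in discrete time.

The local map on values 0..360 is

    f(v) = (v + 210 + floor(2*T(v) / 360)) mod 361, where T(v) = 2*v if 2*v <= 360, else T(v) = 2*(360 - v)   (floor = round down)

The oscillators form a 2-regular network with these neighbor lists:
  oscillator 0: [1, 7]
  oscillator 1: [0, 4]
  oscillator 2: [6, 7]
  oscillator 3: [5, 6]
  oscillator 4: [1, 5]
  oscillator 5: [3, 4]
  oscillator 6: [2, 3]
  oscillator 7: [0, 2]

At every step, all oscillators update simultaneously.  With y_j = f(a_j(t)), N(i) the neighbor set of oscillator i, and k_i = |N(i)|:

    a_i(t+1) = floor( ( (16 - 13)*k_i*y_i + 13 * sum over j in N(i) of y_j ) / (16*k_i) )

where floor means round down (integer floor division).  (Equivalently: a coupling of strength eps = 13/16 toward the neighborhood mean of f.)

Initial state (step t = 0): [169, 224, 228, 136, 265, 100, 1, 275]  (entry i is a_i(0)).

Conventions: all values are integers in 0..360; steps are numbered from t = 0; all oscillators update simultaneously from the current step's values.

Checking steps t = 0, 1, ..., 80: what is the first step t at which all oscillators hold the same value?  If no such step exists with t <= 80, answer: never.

Answer: 31
Key observation: Synchronization is absorbing here: once all oscillators are equal they stay equal, and step 31 is the first all-equal step.

Derivation:
t=0: [169, 224, 228, 136, 265, 100, 1, 275]  (not all equal)
t=1: [84, 68, 150, 277, 177, 246, 212, 62]  (not all equal)
t=2: [278, 182, 135, 87, 157, 80, 62, 170]  (not all equal)
t=3: [44, 60, 183, 284, 132, 177, 312, 195]  (not all equal)
t=4: [175, 293, 89, 101, 184, 198, 97, 125]  (not all equal)
t=5: [198, 50, 317, 203, 83, 149, 305, 194]  (not all equal)
t=6: [132, 187, 111, 218, 306, 208, 117, 95]  (not all equal)
t=7: [203, 209, 317, 169, 67, 101, 219, 327]  (not all equal)
t=8: [105, 145, 130, 158, 202, 178, 88, 121]  (not all equal)
t=9: [338, 216, 319, 133, 165, 29, 197, 329]  (not all equal)
t=10: [134, 94, 122, 180, 126, 190, 216, 177]  (not all equal)
t=11: [199, 334, 100, 48, 203, 157, 160, 280]  (not all equal)
t=12: [135, 75, 114, 55, 87, 127, 233, 170]  (not all equal)
t=13: [188, 314, 102, 220, 308, 291, 255, 276]  (not all equal)
t=14: [124, 109, 152, 112, 152, 118, 175, 166]  (not all equal)
t=15: [199, 196, 17, 204, 264, 193, 136, 139]  (not all equal)
t=16: [170, 74, 325, 168, 57, 76, 179, 177]  (not all equal)
t=17: [130, 169, 55, 131, 281, 169, 83, 83]  (not all equal)
t=18: [190, 194, 287, 190, 39, 195, 301, 301]  (not all equal)
t=19: [86, 125, 147, 86, 82, 125, 99, 99]  (not all equal)
t=20: [317, 301, 319, 317, 327, 301, 323, 323]  (not all equal)
t=21: [161, 167, 171, 161, 154, 167, 167, 167]  (not all equal)
t=22: [15, 9, 17, 15, 14, 9, 16, 16]  (not all equal)
t=23: [222, 223, 226, 222, 219, 223, 226, 226]  (not all equal)
t=24: [74, 70, 76, 74, 72, 70, 74, 74]  (not all equal)
t=25: [282, 282, 284, 282, 280, 282, 284, 284]  (not all equal)
t=26: [131, 130, 133, 131, 130, 130, 132, 132]  (not all equal)
t=27: [342, 341, 343, 342, 341, 341, 343, 343]  (not all equal)
t=28: [191, 190, 192, 191, 190, 190, 191, 191]  (not all equal)
t=29: [40, 40, 41, 40, 40, 40, 41, 41]  (not all equal)
t=30: [250, 250, 251, 250, 250, 250, 250, 250]  (not all equal)
t=31: [100, 100, 100, 100, 100, 100, 100, 100]  (all equal)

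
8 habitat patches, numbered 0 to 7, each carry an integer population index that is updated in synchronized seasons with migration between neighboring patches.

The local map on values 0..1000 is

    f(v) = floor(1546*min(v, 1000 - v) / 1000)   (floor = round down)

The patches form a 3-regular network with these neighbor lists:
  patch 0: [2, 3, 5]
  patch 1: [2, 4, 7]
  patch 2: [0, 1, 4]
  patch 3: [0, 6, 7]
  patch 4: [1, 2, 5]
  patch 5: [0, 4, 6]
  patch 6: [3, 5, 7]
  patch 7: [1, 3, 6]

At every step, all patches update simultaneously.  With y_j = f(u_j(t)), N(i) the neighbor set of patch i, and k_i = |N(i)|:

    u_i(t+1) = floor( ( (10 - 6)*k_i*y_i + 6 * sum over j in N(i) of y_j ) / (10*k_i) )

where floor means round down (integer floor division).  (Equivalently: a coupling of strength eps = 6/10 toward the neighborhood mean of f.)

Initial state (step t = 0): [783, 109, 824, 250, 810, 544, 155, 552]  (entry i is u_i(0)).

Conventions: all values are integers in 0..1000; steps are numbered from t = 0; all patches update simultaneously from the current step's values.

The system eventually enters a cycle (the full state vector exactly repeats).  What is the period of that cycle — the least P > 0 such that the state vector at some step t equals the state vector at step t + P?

Answer: 8
Key observation: The state at step 46, [603, 517, 481, 716, 481, 603, 716, 692], reappears at step 54 — and no state repeats earlier — so the cycle the system enters has period 8.

Derivation:
t=0: [783, 109, 824, 250, 810, 544, 155, 552]
t=1: [406, 318, 268, 407, 346, 455, 452, 435]
t=2: [600, 520, 496, 651, 535, 653, 680, 632]
t=3: [615, 707, 722, 551, 696, 580, 526, 582]
t=4: [592, 489, 474, 672, 493, 618, 690, 634]
t=5: [617, 713, 722, 537, 720, 610, 524, 574]
t=6: [586, 481, 465, 683, 467, 592, 689, 641]
t=7: [623, 696, 708, 531, 706, 620, 527, 564]
t=8: [585, 503, 481, 687, 483, 588, 689, 654]
t=9: [628, 711, 728, 524, 727, 627, 522, 559]
t=10: [576, 483, 456, 692, 457, 577, 693, 656]
t=11: [628, 686, 703, 522, 703, 628, 521, 551]
t=12: [584, 516, 487, 697, 487, 584, 697, 670]
t=13: [629, 702, 729, 511, 729, 629, 511, 540]
t=14: [578, 493, 457, 709, 457, 578, 709, 678]
t=15: [622, 686, 706, 499, 706, 622, 499, 530]
t=16: [595, 520, 486, 724, 486, 595, 724, 695]
t=17: [611, 691, 724, 475, 724, 611, 475, 507]
t=18: [592, 513, 471, 713, 471, 592, 713, 693]
t=19: [612, 686, 713, 486, 713, 612, 486, 517]
t=20: [598, 520, 482, 719, 482, 598, 719, 695]
t=21: [608, 689, 719, 478, 719, 608, 478, 510]
t=22: [598, 517, 477, 715, 477, 598, 715, 694]
t=23: [608, 687, 715, 482, 715, 608, 482, 514]
t=24: [600, 519, 481, 718, 481, 600, 718, 695]
t=25: [606, 688, 718, 478, 718, 606, 478, 511]
t=26: [600, 517, 479, 715, 479, 600, 715, 693]
t=27: [606, 689, 716, 482, 716, 606, 482, 514]
t=28: [602, 517, 481, 719, 481, 602, 719, 694]
t=29: [604, 690, 718, 478, 718, 604, 478, 512]
t=30: [601, 516, 479, 716, 479, 601, 716, 692]
t=31: [605, 690, 716, 481, 716, 605, 481, 515]
t=32: [602, 517, 481, 717, 481, 602, 717, 692]
t=33: [605, 690, 718, 480, 718, 605, 480, 514]
t=34: [601, 515, 478, 717, 478, 601, 717, 693]
t=35: [604, 689, 715, 480, 715, 604, 480, 514]
t=36: [603, 518, 482, 717, 482, 603, 717, 693]
t=37: [604, 690, 718, 479, 718, 604, 479, 513]
t=38: [602, 516, 479, 716, 479, 602, 716, 692]
t=39: [604, 690, 716, 481, 716, 604, 481, 515]
t=40: [603, 517, 481, 718, 481, 603, 718, 692]
t=41: [603, 690, 717, 478, 717, 603, 478, 513]
t=42: [602, 516, 480, 715, 480, 602, 715, 691]
t=43: [605, 691, 717, 482, 717, 605, 482, 516]
t=44: [602, 515, 479, 718, 479, 602, 718, 692]
t=45: [604, 690, 716, 479, 716, 604, 479, 514]
t=46: [603, 517, 481, 716, 481, 603, 716, 692]
t=47: [604, 690, 717, 481, 717, 604, 481, 515]
t=48: [603, 516, 480, 718, 480, 603, 718, 692]
t=49: [603, 691, 717, 478, 717, 603, 478, 514]
t=50: [602, 515, 480, 715, 480, 602, 715, 691]
t=51: [605, 691, 718, 482, 718, 605, 482, 516]
t=52: [602, 514, 478, 718, 478, 602, 718, 692]
t=53: [603, 690, 716, 479, 716, 603, 479, 514]
t=54: [603, 517, 481, 716, 481, 603, 716, 692]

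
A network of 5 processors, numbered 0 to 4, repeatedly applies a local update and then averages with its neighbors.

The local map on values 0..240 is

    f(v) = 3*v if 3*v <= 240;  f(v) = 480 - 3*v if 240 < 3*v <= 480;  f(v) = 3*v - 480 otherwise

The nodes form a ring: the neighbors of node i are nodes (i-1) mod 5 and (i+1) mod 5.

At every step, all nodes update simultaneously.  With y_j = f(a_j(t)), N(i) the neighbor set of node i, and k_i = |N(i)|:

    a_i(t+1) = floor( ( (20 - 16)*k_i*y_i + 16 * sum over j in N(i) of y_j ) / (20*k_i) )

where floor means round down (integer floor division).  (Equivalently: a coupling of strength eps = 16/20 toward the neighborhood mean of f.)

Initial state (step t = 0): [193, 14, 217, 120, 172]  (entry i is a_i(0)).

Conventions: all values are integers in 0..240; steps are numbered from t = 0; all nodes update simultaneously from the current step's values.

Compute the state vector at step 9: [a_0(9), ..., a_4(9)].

Answer: [163, 153, 133, 114, 121]

Derivation:
t=0: [193, 14, 217, 120, 172]
t=1: [51, 116, 99, 106, 94]
t=2: [162, 160, 154, 184, 165]
t=3: [7, 9, 32, 27, 34]
t=4: [55, 52, 62, 95, 61]
t=5: [168, 171, 177, 186, 180]
t=6: [42, 36, 54, 60, 52]
t=7: [130, 136, 147, 163, 153]
t=8: [55, 66, 40, 25, 43]
t=9: [163, 153, 133, 114, 121]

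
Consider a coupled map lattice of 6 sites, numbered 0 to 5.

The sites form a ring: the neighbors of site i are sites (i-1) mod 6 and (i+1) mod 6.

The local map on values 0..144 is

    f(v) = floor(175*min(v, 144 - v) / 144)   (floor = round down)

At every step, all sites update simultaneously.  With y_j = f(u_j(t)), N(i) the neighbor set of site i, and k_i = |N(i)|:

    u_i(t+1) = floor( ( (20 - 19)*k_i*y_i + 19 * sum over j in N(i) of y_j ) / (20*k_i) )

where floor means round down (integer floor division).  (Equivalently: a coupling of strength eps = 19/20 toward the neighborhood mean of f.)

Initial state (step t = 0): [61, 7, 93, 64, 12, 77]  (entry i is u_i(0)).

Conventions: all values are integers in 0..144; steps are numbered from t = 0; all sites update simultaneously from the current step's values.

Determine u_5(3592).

Answer: u_5(3592) = 85
Key observation: The state at step 6, [86, 86, 86, 86, 86, 86], reappears at step 10: the system is in a cycle of period 4 from step 6 on.  Therefore the state at step 3592 equals the state at step 6 + ((3592 - 6) mod 4) = 8, which is [85, 85, 85, 85, 85, 85].

Derivation:
t=0: [61, 7, 93, 64, 12, 77]
t=1: [45, 64, 43, 39, 75, 45]
t=2: [64, 54, 61, 66, 52, 67]
t=3: [73, 74, 72, 69, 79, 70]
t=4: [85, 86, 84, 82, 83, 82]
t=5: [72, 71, 72, 73, 74, 72]
t=6: [86, 86, 86, 86, 86, 86]
t=7: [70, 70, 70, 70, 70, 70]
t=8: [85, 85, 85, 85, 85, 85]
t=9: [71, 71, 71, 71, 71, 71]
t=10: [86, 86, 86, 86, 86, 86]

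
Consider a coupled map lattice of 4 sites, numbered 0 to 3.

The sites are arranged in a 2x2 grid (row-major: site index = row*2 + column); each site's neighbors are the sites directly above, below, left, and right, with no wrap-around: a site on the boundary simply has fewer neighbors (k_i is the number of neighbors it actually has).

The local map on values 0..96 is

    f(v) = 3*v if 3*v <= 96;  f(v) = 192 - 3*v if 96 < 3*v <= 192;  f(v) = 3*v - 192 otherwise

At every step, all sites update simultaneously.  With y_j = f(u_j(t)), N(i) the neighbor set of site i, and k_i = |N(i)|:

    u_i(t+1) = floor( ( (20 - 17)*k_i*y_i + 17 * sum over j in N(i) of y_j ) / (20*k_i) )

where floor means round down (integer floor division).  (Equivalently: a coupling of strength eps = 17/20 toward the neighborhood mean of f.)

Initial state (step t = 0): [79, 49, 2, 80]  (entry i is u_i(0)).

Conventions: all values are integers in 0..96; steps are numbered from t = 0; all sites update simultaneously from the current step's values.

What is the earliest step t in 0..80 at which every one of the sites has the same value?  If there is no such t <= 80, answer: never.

Simulating step by step:
t=0: [79, 49, 2, 80]  (not all equal)
t=1: [28, 46, 40, 28]  (not all equal)
t=2: [66, 79, 82, 66]  (not all equal)
t=3: [42, 11, 13, 42]  (not all equal)
t=4: [40, 61, 61, 40]  (not all equal)
t=5: [18, 62, 62, 18]  (not all equal)
t=6: [13, 46, 46, 13]  (not all equal)
t=7: [51, 41, 41, 51]  (not all equal)
t=8: [64, 43, 43, 64]  (not all equal)
t=9: [53, 9, 9, 53]  (not all equal)
t=10: [27, 32, 32, 27]  (not all equal)
t=11: [93, 83, 83, 93]  (not all equal)
t=12: [61, 82, 82, 61]  (not all equal)
t=13: [47, 15, 15, 47]  (not all equal)
t=14: [45, 50, 50, 45]  (not all equal)
t=15: [44, 54, 54, 44]  (not all equal)
t=16: [34, 55, 55, 34]  (not all equal)
t=17: [36, 80, 80, 36]  (not all equal)
t=18: [53, 78, 78, 53]  (not all equal)
t=19: [40, 34, 34, 40]  (not all equal)
t=20: [87, 74, 74, 87]  (not all equal)
t=21: [35, 63, 63, 35]  (not all equal)
t=22: [15, 74, 74, 15]  (not all equal)
t=23: [32, 42, 42, 32]  (not all equal)
t=24: [70, 91, 91, 70]  (not all equal)
t=25: [71, 27, 27, 71]  (not all equal)
t=26: [72, 30, 30, 72]  (not all equal)
t=27: [80, 33, 33, 80]  (not all equal)
t=28: [86, 54, 54, 86]  (not all equal)
t=29: [35, 60, 60, 35]  (not all equal)
t=30: [23, 75, 75, 23]  (not all equal)
t=31: [38, 63, 63, 38]  (not all equal)
t=32: [14, 66, 66, 14]  (not all equal)
t=33: [11, 36, 36, 11]  (not all equal)
t=34: [76, 40, 40, 76]  (not all equal)
t=35: [66, 41, 41, 66]  (not all equal)
t=36: [59, 15, 15, 59]  (not all equal)
t=37: [40, 19, 19, 40]  (not all equal)
t=38: [59, 69, 69, 59]  (not all equal)
t=39: [15, 15, 15, 15]  (all equal)

Answer: 39
Key observation: Synchronization is absorbing here: once all sites are equal they stay equal, and step 39 is the first all-equal step.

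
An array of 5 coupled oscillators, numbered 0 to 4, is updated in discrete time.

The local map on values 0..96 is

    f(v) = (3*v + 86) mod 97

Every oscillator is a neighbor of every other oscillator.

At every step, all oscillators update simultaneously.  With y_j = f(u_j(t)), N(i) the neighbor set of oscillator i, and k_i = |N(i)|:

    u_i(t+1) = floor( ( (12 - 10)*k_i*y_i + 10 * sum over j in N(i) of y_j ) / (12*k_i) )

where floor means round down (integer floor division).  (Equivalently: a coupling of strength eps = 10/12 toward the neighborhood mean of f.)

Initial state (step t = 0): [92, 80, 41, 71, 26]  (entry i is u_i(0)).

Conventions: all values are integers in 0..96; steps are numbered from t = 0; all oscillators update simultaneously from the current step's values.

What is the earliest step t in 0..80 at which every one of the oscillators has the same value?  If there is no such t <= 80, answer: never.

Answer: 2
Key observation: Synchronization is absorbing here: once all oscillators are equal they stay equal, and step 2 is the first all-equal step.

Derivation:
t=0: [92, 80, 41, 71, 26]  (not all equal)
t=1: [37, 39, 40, 40, 38]  (not all equal)
t=2: [8, 8, 8, 8, 8]  (all equal)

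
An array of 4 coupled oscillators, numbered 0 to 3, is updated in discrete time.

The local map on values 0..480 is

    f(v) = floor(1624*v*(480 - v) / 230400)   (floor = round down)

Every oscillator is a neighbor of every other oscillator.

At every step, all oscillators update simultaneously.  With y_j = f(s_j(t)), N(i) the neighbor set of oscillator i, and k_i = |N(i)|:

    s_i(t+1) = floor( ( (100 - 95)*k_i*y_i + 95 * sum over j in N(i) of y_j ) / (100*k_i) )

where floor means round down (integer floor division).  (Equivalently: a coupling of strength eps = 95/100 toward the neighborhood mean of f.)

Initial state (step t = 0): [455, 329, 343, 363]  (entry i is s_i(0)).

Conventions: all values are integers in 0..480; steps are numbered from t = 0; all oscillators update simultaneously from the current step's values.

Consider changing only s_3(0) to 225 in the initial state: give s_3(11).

Simulating step by step:
t=0: [455, 329, 343, 225]
t=1: [347, 275, 280, 261]
t=2: [394, 374, 375, 373]
t=3: [276, 266, 266, 265]
t=4: [400, 399, 399, 399]
t=5: [226, 226, 226, 226]
t=6: [404, 404, 404, 404]
t=7: [216, 216, 216, 216]
t=8: [401, 401, 401, 401]
t=9: [223, 223, 223, 223]
t=10: [403, 403, 403, 403]
t=11: [218, 218, 218, 218]

Answer: s_3(11) = 218
Key observation: This trace re-runs the system from the modified initial state.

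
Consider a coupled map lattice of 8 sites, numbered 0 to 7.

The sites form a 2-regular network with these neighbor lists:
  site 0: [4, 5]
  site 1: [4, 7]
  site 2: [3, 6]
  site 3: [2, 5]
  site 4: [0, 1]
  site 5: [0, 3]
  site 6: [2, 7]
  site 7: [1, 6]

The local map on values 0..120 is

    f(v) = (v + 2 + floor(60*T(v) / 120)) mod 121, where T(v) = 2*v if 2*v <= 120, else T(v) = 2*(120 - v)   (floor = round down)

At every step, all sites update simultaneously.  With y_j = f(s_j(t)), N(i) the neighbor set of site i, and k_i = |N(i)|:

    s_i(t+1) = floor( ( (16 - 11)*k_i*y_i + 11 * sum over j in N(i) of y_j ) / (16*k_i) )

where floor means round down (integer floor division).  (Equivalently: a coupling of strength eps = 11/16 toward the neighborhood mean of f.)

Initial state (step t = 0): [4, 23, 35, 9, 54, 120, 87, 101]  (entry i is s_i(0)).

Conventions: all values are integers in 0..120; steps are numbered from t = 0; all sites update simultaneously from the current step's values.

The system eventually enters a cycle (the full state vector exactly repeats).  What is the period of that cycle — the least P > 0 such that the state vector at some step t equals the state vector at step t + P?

Answer: 6
Key observation: The state at step 11, [1, 1, 1, 1, 1, 1, 1, 1], reappears at step 17 — and no state repeats earlier — so the cycle the system enters has period 6.

Derivation:
t=0: [4, 23, 35, 9, 54, 120, 87, 101]
t=1: [41, 53, 29, 31, 54, 10, 25, 17]
t=2: [71, 83, 58, 48, 100, 57, 49, 66]
t=3: [40, 1, 104, 111, 1, 70, 72, 35]
t=4: [27, 27, 1, 1, 30, 28, 25, 24]
t=5: [58, 56, 20, 22, 57, 38, 34, 52]
t=6: [103, 111, 53, 55, 116, 80, 72, 96]
t=7: [1, 1, 72, 72, 1, 39, 37, 1]
t=8: [30, 4, 26, 28, 4, 26, 25, 28]
t=9: [41, 26, 54, 55, 27, 58, 54, 39]
t=10: [86, 63, 110, 113, 64, 104, 99, 81]
t=11: [1, 1, 1, 1, 1, 1, 1, 1]
t=12: [4, 4, 4, 4, 4, 4, 4, 4]
t=13: [10, 10, 10, 10, 10, 10, 10, 10]
t=14: [22, 22, 22, 22, 22, 22, 22, 22]
t=15: [46, 46, 46, 46, 46, 46, 46, 46]
t=16: [94, 94, 94, 94, 94, 94, 94, 94]
t=17: [1, 1, 1, 1, 1, 1, 1, 1]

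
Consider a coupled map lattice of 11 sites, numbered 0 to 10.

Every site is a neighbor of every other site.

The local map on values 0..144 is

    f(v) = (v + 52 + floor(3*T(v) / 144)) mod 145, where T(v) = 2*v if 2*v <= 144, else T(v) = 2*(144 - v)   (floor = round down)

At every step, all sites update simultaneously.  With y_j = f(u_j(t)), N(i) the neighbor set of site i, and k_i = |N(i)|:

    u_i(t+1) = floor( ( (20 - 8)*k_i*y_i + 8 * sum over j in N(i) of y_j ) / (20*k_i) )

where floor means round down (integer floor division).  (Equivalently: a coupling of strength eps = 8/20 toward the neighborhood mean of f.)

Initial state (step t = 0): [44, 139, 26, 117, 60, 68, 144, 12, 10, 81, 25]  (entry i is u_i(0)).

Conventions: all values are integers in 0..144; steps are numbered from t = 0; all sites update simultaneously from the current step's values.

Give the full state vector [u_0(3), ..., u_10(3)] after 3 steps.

Answer: [33, 24, 30, 21, 72, 73, 25, 27, 27, 76, 30]

Derivation:
t=0: [44, 139, 26, 117, 60, 68, 144, 12, 10, 81, 25]
t=1: [89, 60, 79, 48, 98, 103, 63, 70, 69, 110, 78]
t=2: [121, 104, 115, 98, 44, 47, 106, 110, 109, 51, 114]
t=3: [33, 24, 30, 21, 72, 73, 25, 27, 27, 76, 30]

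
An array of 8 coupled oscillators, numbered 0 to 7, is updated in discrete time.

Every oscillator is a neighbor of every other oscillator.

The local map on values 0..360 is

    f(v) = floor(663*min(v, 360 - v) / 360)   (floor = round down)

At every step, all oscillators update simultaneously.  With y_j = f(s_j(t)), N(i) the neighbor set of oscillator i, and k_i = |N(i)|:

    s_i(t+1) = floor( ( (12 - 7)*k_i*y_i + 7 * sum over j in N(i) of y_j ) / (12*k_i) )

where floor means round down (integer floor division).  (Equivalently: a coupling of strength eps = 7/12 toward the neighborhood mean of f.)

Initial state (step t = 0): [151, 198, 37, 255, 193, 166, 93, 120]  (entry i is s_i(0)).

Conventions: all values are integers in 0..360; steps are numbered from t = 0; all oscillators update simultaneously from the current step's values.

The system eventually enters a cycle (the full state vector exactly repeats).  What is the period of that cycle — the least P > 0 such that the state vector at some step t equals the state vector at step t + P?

Answer: 6
Key observation: The state at step 19, [303, 303, 303, 303, 303, 303, 303, 303], reappears at step 25 — and no state repeats earlier — so the cycle the system enters has period 6.

Derivation:
t=0: [151, 198, 37, 255, 193, 166, 93, 120]
t=1: [246, 252, 176, 217, 255, 255, 210, 227]
t=2: [228, 224, 266, 246, 222, 222, 250, 239]
t=3: [231, 233, 208, 220, 235, 235, 217, 224]
t=4: [243, 242, 257, 250, 241, 241, 252, 248]
t=5: [210, 211, 201, 206, 211, 211, 204, 207]
t=6: [278, 278, 284, 281, 278, 278, 282, 280]
t=7: [148, 148, 144, 146, 148, 148, 145, 147]
t=8: [270, 270, 268, 269, 270, 270, 268, 269]
t=9: [166, 166, 167, 166, 166, 166, 167, 166]
t=10: [305, 305, 306, 305, 305, 305, 306, 305]
t=11: [100, 100, 100, 100, 100, 100, 100, 100]
t=12: [184, 184, 184, 184, 184, 184, 184, 184]
t=13: [324, 324, 324, 324, 324, 324, 324, 324]
t=14: [66, 66, 66, 66, 66, 66, 66, 66]
t=15: [121, 121, 121, 121, 121, 121, 121, 121]
t=16: [222, 222, 222, 222, 222, 222, 222, 222]
t=17: [254, 254, 254, 254, 254, 254, 254, 254]
t=18: [195, 195, 195, 195, 195, 195, 195, 195]
t=19: [303, 303, 303, 303, 303, 303, 303, 303]
t=20: [104, 104, 104, 104, 104, 104, 104, 104]
t=21: [191, 191, 191, 191, 191, 191, 191, 191]
t=22: [311, 311, 311, 311, 311, 311, 311, 311]
t=23: [90, 90, 90, 90, 90, 90, 90, 90]
t=24: [165, 165, 165, 165, 165, 165, 165, 165]
t=25: [303, 303, 303, 303, 303, 303, 303, 303]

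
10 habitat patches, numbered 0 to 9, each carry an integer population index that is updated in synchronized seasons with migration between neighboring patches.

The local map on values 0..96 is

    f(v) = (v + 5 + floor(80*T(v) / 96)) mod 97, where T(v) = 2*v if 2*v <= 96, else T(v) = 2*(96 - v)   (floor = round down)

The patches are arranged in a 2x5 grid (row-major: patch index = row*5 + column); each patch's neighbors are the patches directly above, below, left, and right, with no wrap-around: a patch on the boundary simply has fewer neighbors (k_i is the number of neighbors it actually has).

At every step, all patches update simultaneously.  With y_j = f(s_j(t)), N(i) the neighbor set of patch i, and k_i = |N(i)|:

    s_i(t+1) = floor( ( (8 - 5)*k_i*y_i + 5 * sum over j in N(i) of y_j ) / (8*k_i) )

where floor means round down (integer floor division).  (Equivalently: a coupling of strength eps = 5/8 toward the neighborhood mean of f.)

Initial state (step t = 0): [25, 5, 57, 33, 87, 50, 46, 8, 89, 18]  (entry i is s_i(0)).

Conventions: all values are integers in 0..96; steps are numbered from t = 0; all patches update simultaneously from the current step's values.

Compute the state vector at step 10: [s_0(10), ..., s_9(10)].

Answer: [47, 42, 35, 32, 31, 48, 43, 37, 34, 33]

Derivation:
t=0: [25, 5, 57, 33, 87, 50, 46, 8, 89, 18]
t=1: [42, 34, 39, 44, 49, 44, 27, 23, 38, 25]
t=2: [45, 58, 43, 21, 43, 39, 67, 45, 37, 40]
t=3: [23, 26, 32, 33, 31, 20, 23, 21, 23, 14]
t=4: [66, 74, 81, 85, 74, 63, 64, 69, 65, 63]
t=5: [22, 19, 15, 15, 18, 25, 23, 21, 21, 22]
t=6: [63, 56, 50, 50, 53, 66, 63, 58, 58, 59]
t=7: [26, 29, 32, 32, 31, 25, 27, 29, 29, 29]
t=8: [75, 80, 86, 87, 86, 73, 77, 82, 83, 83]
t=9: [17, 14, 11, 10, 10, 17, 15, 12, 11, 11]
t=10: [47, 42, 35, 32, 31, 48, 43, 37, 34, 33]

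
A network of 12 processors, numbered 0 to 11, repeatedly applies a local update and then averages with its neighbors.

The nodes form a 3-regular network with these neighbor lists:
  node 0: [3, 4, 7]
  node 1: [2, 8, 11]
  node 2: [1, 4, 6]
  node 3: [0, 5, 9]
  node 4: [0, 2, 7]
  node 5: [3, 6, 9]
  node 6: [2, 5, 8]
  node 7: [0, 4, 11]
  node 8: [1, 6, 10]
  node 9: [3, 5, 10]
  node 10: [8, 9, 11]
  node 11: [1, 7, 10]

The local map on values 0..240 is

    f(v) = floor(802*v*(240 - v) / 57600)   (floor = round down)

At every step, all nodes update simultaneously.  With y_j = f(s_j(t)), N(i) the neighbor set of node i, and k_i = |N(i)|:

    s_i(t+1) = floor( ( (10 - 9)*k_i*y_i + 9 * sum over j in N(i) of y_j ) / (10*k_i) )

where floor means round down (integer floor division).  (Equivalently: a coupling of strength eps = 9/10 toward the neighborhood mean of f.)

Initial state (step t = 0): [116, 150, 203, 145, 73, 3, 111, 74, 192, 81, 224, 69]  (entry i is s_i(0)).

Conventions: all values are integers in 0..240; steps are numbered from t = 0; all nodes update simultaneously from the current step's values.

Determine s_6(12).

Answer: s_6(12) = 199

Derivation:
t=0: [116, 150, 203, 145, 73, 3, 111, 74, 192, 81, 224, 69]
t=1: [179, 137, 176, 135, 159, 171, 92, 177, 143, 92, 146, 138]
t=2: [174, 182, 184, 171, 156, 188, 172, 173, 192, 184, 192, 182]
t=3: [168, 139, 161, 147, 157, 154, 138, 162, 143, 142, 137, 145]
t=4: [180, 187, 189, 182, 174, 191, 185, 179, 195, 190, 192, 188]
t=5: [152, 131, 144, 138, 146, 138, 129, 148, 134, 134, 129, 138]
t=6: [191, 195, 195, 192, 189, 196, 195, 190, 198, 196, 196, 195]
t=7: [131, 119, 125, 123, 128, 123, 119, 129, 120, 122, 119, 124]
t=8: [199, 200, 199, 199, 199, 200, 200, 199, 200, 200, 200, 199]
t=9: [113, 112, 111, 111, 113, 111, 111, 113, 111, 111, 111, 111]
t=10: [199, 199, 199, 199, 199, 199, 199, 199, 199, 199, 199, 199]
t=11: [113, 113, 113, 113, 113, 113, 113, 113, 113, 113, 113, 113]
t=12: [199, 199, 199, 199, 199, 199, 199, 199, 199, 199, 199, 199]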